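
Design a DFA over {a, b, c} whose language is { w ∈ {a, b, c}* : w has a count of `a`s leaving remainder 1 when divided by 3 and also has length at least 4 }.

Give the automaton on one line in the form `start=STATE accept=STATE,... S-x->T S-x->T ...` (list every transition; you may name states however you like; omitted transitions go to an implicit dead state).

start=q0 accept=q9,q13 q0-a->q1 q0-b->q2 q0-c->q2 q1-a->q3 q1-b->q4 q1-c->q4 q2-a->q4 q2-b->q5 q2-c->q5 q3-a->q6 q3-b->q7 q3-c->q7 q4-a->q7 q4-b->q8 q4-c->q8 q5-a->q8 q5-b->q6 q5-c->q6 q6-a->q9 q6-b->q10 q6-c->q10 q7-a->q10 q7-b->q11 q7-c->q11 q8-a->q11 q8-b->q9 q8-c->q9 q9-a->q12 q9-b->q13 q9-c->q13 q10-a->q13 q10-b->q14 q10-c->q14 q11-a->q14 q11-b->q12 q11-c->q12 q12-a->q14 q12-b->q12 q12-c->q12 q13-a->q12 q13-b->q13 q13-c->q13 q14-a->q13 q14-b->q14 q14-c->q14

Build one automaton per condition and run them in lockstep. One (3 states) tracks the count of `a`s modulo 3; the other (6 states) tracks the input length, saturating at 5. Each combined state is a pair, one component from each; accept when both components accept.
          a    b    c  
>  q0     q1   q2   q2 
   q1     q3   q4   q4 
   q2     q4   q5   q5 
   q3     q6   q7   q7 
   q4     q7   q8   q8 
   q5     q8   q6   q6 
   q6     q9  q10  q10 
   q7    q10  q11  q11 
   q8    q11   q9   q9 
 * q9    q12  q13  q13 
   q10   q13  q14  q14 
   q11   q14  q12  q12 
   q12   q14  q12  q12 
 * q13   q12  q13  q13 
   q14   q13  q14  q14 
(> = start, * = accepting)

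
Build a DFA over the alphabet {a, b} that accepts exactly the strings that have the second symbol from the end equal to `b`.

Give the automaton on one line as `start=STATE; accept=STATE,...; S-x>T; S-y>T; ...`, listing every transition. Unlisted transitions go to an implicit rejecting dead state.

start=q0; accept=q5,q6; q0-a>q1; q0-b>q2; q1-a>q3; q1-b>q4; q2-a>q5; q2-b>q6; q3-a>q3; q3-b>q4; q4-a>q5; q4-b>q6; q5-a>q3; q5-b>q4; q6-a>q5; q6-b>q6

Because acceptance depends on a position counted from the end, the machine has to buffer the most recent 2 symbols. Make each state the string of the last up-to-2 symbols read; on input `x` shift the window left and append `x`. Accept when the buffered window has length 2 and begins with `b`.
7 states suffice.
        a   b  
>  q0   q1  q2 
   q1   q3  q4 
   q2   q5  q6 
   q3   q3  q4 
   q4   q5  q6 
 * q5   q3  q4 
 * q6   q5  q6 
(> = start, * = accepting)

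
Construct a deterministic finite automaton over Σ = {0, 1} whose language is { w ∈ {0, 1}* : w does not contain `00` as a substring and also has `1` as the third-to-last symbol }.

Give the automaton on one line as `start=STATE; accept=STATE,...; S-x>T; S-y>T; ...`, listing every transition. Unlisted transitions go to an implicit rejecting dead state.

Build one automaton per condition and run them in lockstep. One (3 states) tracks partial matches of the forbidden pattern `00`; the other (15 states) tracks the last 3 symbols read. Each combined state is a pair, one component from each; accept when both components accept.
With 20 states:
          0    1  
>  S0     S1   S2 
   S1     S3   S4 
   S2     S5   S6 
   S3     S7   S8 
   S4     S9  S10 
   S5    S11  S12 
   S6    S13  S14 
   S7     S7   S8 
   S8    S15  S16 
   S9    S11  S12 
   S10   S13  S14 
   S11    S7   S8 
 * S12    S9  S10 
 * S13   S11  S12 
 * S14   S13  S14 
   S15   S11  S17 
   S16   S18  S19 
   S17   S15  S16 
   S18   S11  S17 
   S19   S18  S19 
(> = start, * = accepting)

start=S0; accept=S12,S13,S14; S0-0>S1; S0-1>S2; S1-0>S3; S1-1>S4; S2-0>S5; S2-1>S6; S3-0>S7; S3-1>S8; S4-0>S9; S4-1>S10; S5-0>S11; S5-1>S12; S6-0>S13; S6-1>S14; S7-0>S7; S7-1>S8; S8-0>S15; S8-1>S16; S9-0>S11; S9-1>S12; S10-0>S13; S10-1>S14; S11-0>S7; S11-1>S8; S12-0>S9; S12-1>S10; S13-0>S11; S13-1>S12; S14-0>S13; S14-1>S14; S15-0>S11; S15-1>S17; S16-0>S18; S16-1>S19; S17-0>S15; S17-1>S16; S18-0>S11; S18-1>S17; S19-0>S18; S19-1>S19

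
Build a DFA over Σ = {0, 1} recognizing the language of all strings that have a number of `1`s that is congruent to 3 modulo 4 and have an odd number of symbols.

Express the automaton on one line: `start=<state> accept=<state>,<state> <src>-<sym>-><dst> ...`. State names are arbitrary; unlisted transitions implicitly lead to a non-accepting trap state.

start=q0 accept=q6 q0-0->q1 q0-1->q2 q1-0->q0 q1-1->q3 q2-0->q3 q2-1->q4 q3-0->q2 q3-1->q5 q4-0->q5 q4-1->q6 q5-0->q4 q5-1->q7 q6-0->q7 q6-1->q0 q7-0->q6 q7-1->q1

Run two small machines in parallel and take their product. One (4 states) tracks the count of `1`s modulo 4; the other (2 states) tracks the input length modulo 2. Each combined state is a pair, one component from each; accept when both components accept.
        0   1  
>  q0   q1  q2 
   q1   q0  q3 
   q2   q3  q4 
   q3   q2  q5 
   q4   q5  q6 
   q5   q4  q7 
 * q6   q7  q0 
   q7   q6  q1 
(> = start, * = accepting)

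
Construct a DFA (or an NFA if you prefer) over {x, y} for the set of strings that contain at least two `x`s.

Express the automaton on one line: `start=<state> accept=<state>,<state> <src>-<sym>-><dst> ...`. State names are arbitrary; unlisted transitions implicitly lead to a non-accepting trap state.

start=q0 accept=q2,q3 q0-x->q1 q0-y->q0 q1-x->q2 q1-y->q1 q2-x->q3 q2-y->q2 q3-x->q3 q3-y->q3

Only the number of `x`s matters, and only up to 3. Make a chain q0 → q1 → q2 → q3 advanced by each `x` (with q3 absorbing); every other symbol self-loops. The accepting set is {q2, q3}.
With 4 states:
        x   y  
>  q0   q1  q0 
   q1   q2  q1 
 * q2   q3  q2 
 * q3   q3  q3 
(> = start, * = accepting)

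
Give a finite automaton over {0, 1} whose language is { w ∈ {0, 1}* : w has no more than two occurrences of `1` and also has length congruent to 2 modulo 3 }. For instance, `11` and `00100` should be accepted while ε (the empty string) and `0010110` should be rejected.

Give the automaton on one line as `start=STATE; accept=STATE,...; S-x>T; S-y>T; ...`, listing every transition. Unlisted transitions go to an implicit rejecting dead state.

Handle the two conditions separately and then intersect. One (4 states) tracks the count of `1`s, saturating at 3; the other (3 states) tracks the input length modulo 3. Each combined state is a pair, one component from each; accept when both components accept. After merging equivalent states the machine shrinks.
        0   1  
>  q0   q1  q2 
   q1   q3  q4 
   q2   q4  q5 
 * q3   q0  q6 
 * q4   q6  q7 
 * q5   q7  q8 
   q6   q2  q9 
   q7   q9  q8 
   q8   q8  q8 
   q9   q5  q8 
(> = start, * = accepting)

start=q0; accept=q3,q4,q5; q0-0>q1; q0-1>q2; q1-0>q3; q1-1>q4; q2-0>q4; q2-1>q5; q3-0>q0; q3-1>q6; q4-0>q6; q4-1>q7; q5-0>q7; q5-1>q8; q6-0>q2; q6-1>q9; q7-0>q9; q7-1>q8; q8-0>q8; q8-1>q8; q9-0>q5; q9-1>q8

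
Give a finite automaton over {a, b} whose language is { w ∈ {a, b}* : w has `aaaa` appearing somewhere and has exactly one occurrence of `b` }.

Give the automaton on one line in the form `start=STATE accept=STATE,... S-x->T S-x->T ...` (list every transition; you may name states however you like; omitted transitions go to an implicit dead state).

Run two small machines in parallel and take their product. One (5 states) tracks whether and how much of `aaaa` has been seen; the other (3 states) tracks the count of `b`s, saturating at 2. Each combined state is a pair, one component from each; accept when both components accept.
15 states suffice.
          a    b  
>  S0     S1   S2 
   S1     S3   S2 
   S2     S4   S5 
   S3     S6   S2 
   S4     S7   S5 
   S5     S8   S5 
   S6     S9   S2 
   S7    S10   S5 
   S8    S11   S5 
   S9     S9  S12 
   S10   S12   S5 
   S11   S13   S5 
 * S12   S12  S14 
   S13   S14   S5 
   S14   S14  S14 
(> = start, * = accepting)

start=S0 accept=S12 S0-a->S1 S0-b->S2 S1-a->S3 S1-b->S2 S2-a->S4 S2-b->S5 S3-a->S6 S3-b->S2 S4-a->S7 S4-b->S5 S5-a->S8 S5-b->S5 S6-a->S9 S6-b->S2 S7-a->S10 S7-b->S5 S8-a->S11 S8-b->S5 S9-a->S9 S9-b->S12 S10-a->S12 S10-b->S5 S11-a->S13 S11-b->S5 S12-a->S12 S12-b->S14 S13-a->S14 S13-b->S5 S14-a->S14 S14-b->S14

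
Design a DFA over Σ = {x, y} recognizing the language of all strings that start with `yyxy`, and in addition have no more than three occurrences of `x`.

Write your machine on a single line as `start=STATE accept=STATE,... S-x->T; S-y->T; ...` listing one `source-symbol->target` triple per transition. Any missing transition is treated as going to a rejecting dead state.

Build one automaton per condition and run them in lockstep. The first has 6 states tracking whether the input so far still matches the prefix `yyxy`; the second has 5 states tracking the count of `x`s, saturating at 4. A product state is a pair (one from each), accepting exactly when both do.
A 13-state machine:
          x    y  
>  q0     q1   q2 
   q1     q3   q1 
   q2     q1   q4 
   q3     q5   q3 
   q4     q6   q7 
   q5     q8   q5 
   q6     q3   q9 
   q7     q1   q7 
   q8     q8   q8 
 * q9    q10   q9 
 * q10   q11  q10 
 * q11   q12  q11 
   q12   q12  q12 
(> = start, * = accepting)

start=q0; accept=q9,q10,q11; q0-x->q1; q0-y->q2; q1-x->q3; q1-y->q1; q2-x->q1; q2-y->q4; q3-x->q5; q3-y->q3; q4-x->q6; q4-y->q7; q5-x->q8; q5-y->q5; q6-x->q3; q6-y->q9; q7-x->q1; q7-y->q7; q8-x->q8; q8-y->q8; q9-x->q10; q9-y->q9; q10-x->q11; q10-y->q10; q11-x->q12; q11-y->q11; q12-x->q12; q12-y->q12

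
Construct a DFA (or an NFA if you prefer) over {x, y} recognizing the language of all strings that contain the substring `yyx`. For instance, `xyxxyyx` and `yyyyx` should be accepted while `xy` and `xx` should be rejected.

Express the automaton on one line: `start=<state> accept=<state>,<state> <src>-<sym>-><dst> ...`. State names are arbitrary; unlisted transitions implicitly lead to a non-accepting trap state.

Track how much of `yyx` has been matched so far: state q0 is no progress, q3 is the absorbing accept state reached once `yyx` has occurred. Intermediate states record partial matches; on a mismatch, fall back to the longest reusable overlap.
4 states suffice.
        x   y  
>  q0   q0  q1 
   q1   q0  q2 
   q2   q3  q2 
 * q3   q3  q3 
(> = start, * = accepting)

start=q0 accept=q3 q0-x->q0 q0-y->q1 q1-x->q0 q1-y->q2 q2-x->q3 q2-y->q2 q3-x->q3 q3-y->q3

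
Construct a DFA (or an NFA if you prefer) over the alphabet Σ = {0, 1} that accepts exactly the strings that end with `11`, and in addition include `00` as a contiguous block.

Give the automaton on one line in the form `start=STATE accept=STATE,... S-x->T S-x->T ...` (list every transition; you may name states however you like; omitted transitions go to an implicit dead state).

Handle the two conditions separately and then intersect. The first has 3 states tracking how much of the suffix `11` has currently been matched; the second has 3 states tracking whether and how much of `00` has been seen. A product state is a pair (one from each), accepting exactly when both do.
With 7 states:
       0  1 
>  A   B  C 
   B   D  C 
   C   B  E 
   D   D  F 
   E   B  E 
   F   D  G 
 * G   D  G 
(> = start, * = accepting)

start=A accept=G A-0->B A-1->C B-0->D B-1->C C-0->B C-1->E D-0->D D-1->F E-0->B E-1->E F-0->D F-1->G G-0->D G-1->G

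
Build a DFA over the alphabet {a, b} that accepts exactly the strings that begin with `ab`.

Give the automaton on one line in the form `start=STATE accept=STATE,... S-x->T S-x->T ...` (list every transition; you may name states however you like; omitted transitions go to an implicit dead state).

start=s0 accept=s2 s0-a->s1 s0-b->s3 s1-a->s3 s1-b->s2 s2-a->s2 s2-b->s2 s3-a->s3 s3-b->s3

Check the first 2 symbols one by one: s0 through s1 record how many have matched `ab` so far; any wrong symbol goes to the dead state s3. After all 2 match we enter the accepting sink s2.
4 states suffice.
        a   b  
>  s0   s1  s3 
   s1   s3  s2 
 * s2   s2  s2 
   s3   s3  s3 
(> = start, * = accepting)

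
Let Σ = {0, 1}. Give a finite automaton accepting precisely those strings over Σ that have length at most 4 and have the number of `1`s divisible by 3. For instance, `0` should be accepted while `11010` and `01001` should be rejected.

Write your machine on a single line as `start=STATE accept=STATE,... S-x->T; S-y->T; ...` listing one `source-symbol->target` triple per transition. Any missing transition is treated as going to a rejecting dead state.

Run two small machines in parallel and take their product. One (6 states) tracks the input length, saturating at 5; the other (3 states) tracks the count of `1`s modulo 3. Each combined state is a pair, one component from each; accept when both components accept. Equivalent product states are then merged.
With 10 states:
        0   1  
>* S0   S1  S2 
 * S1   S3  S4 
   S2   S4  S5 
 * S3   S6  S7 
   S4   S7  S8 
   S5   S8  S6 
 * S6   S9  S7 
   S7   S7  S7 
   S8   S7  S9 
 * S9   S7  S7 
(> = start, * = accepting)

start=S0; accept=S0,S1,S3,S6,S9; S0-0->S1; S0-1->S2; S1-0->S3; S1-1->S4; S2-0->S4; S2-1->S5; S3-0->S6; S3-1->S7; S4-0->S7; S4-1->S8; S5-0->S8; S5-1->S6; S6-0->S9; S6-1->S7; S7-0->S7; S7-1->S7; S8-0->S7; S8-1->S9; S9-0->S7; S9-1->S7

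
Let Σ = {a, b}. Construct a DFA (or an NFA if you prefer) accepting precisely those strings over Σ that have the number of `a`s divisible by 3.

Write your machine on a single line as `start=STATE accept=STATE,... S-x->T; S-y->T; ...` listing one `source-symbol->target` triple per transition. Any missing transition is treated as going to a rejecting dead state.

start=S0; accept=S0; S0-a->S1; S0-b->S0; S1-a->S2; S1-b->S1; S2-a->S0; S2-b->S2

The only thing that matters is how many `a`s have appeared, reduced mod 3. Use one state per residue: S0 for 0, …, S2 for 2. Reading `a` moves to the next residue; anything else stays put. S0 is accepting.
        a   b  
>* S0   S1  S0 
   S1   S2  S1 
   S2   S0  S2 
(> = start, * = accepting)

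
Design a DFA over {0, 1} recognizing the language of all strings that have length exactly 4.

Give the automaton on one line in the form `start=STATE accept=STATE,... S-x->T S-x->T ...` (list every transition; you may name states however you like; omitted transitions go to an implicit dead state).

start=S0 accept=S4 S0-0->S1 S0-1->S1 S1-0->S2 S1-1->S2 S2-0->S3 S2-1->S3 S3-0->S4 S3-1->S4 S4-0->S5 S4-1->S5 S5-0->S5 S5-1->S5

We only need to distinguish lengths 0, 1, …, 4, and '>4'. Chain S0 → S1 → S2 → S3 → S4 → S5 on every symbol, with S5 looping. Accepting states: {S4}.
6 states suffice.
        0   1  
>  S0   S1  S1 
   S1   S2  S2 
   S2   S3  S3 
   S3   S4  S4 
 * S4   S5  S5 
   S5   S5  S5 
(> = start, * = accepting)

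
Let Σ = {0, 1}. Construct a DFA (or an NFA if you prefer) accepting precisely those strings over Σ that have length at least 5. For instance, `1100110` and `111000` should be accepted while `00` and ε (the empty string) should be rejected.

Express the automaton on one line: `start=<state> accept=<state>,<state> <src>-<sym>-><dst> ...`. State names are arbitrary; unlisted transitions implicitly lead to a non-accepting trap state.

Count input length up to 6: every symbol moves from q0 toward q6, which means 'more than 5' and absorbs. Accept from {q5, q6}.
With 7 states:
        0   1  
>  q0   q1  q1 
   q1   q2  q2 
   q2   q3  q3 
   q3   q4  q4 
   q4   q5  q5 
 * q5   q6  q6 
 * q6   q6  q6 
(> = start, * = accepting)

start=q0 accept=q5,q6 q0-0->q1 q0-1->q1 q1-0->q2 q1-1->q2 q2-0->q3 q2-1->q3 q3-0->q4 q3-1->q4 q4-0->q5 q4-1->q5 q5-0->q6 q5-1->q6 q6-0->q6 q6-1->q6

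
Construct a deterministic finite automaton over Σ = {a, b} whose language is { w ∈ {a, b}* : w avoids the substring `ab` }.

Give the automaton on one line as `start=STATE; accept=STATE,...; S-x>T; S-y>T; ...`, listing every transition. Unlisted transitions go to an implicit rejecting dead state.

start=q0; accept=q0,q1; q0-a>q1; q0-b>q0; q1-a>q1; q1-b>q2; q2-a>q2; q2-b>q2

Track partial matches of the forbidden pattern `ab`. State q2 is a dead state reached once `ab` has occurred; every other state accepts. q0 means no part of `ab` is currently matched.
A 3-state machine:
        a   b  
>* q0   q1  q0 
 * q1   q1  q2 
   q2   q2  q2 
(> = start, * = accepting)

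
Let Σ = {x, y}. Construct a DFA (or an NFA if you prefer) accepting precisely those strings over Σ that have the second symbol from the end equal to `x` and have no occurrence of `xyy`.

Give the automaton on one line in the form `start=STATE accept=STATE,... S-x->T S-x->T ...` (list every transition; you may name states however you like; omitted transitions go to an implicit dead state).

Handle the two conditions separately and then intersect. The first has 7 states tracking the last 2 symbols read; the second has 4 states tracking partial matches of the forbidden pattern `xyy`. A product state is a pair (one from each), accepting exactly when both do.
With 11 states:
          x    y  
>  s0     s1   s2 
   s1     s3   s4 
   s2     s5   s6 
 * s3     s3   s4 
 * s4     s5   s7 
   s5     s3   s4 
   s6     s5   s6 
   s7     s8   s7 
   s8     s9  s10 
   s9     s9  s10 
   s10    s8   s7 
(> = start, * = accepting)

start=s0 accept=s3,s4 s0-x->s1 s0-y->s2 s1-x->s3 s1-y->s4 s2-x->s5 s2-y->s6 s3-x->s3 s3-y->s4 s4-x->s5 s4-y->s7 s5-x->s3 s5-y->s4 s6-x->s5 s6-y->s6 s7-x->s8 s7-y->s7 s8-x->s9 s8-y->s10 s9-x->s9 s9-y->s10 s10-x->s8 s10-y->s7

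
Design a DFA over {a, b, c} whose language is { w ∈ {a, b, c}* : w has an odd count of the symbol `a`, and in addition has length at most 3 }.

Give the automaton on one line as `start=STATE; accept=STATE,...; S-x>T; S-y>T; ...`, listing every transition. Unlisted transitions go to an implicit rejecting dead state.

Build one automaton per condition and run them in lockstep. The first has 2 states tracking the count of `a`s modulo 2; the second has 5 states tracking the input length, saturating at 4. A product state is a pair (one from each), accepting exactly when both do. After merging equivalent states the machine shrinks.
7 states suffice.
        a   b   c  
>  s0   s1  s2  s2 
 * s1   s3  s4  s4 
   s2   s4  s3  s3 
   s3   s5  s6  s6 
 * s4   s6  s5  s5 
 * s5   s6  s6  s6 
   s6   s6  s6  s6 
(> = start, * = accepting)

start=s0; accept=s1,s4,s5; s0-a>s1; s0-b>s2; s0-c>s2; s1-a>s3; s1-b>s4; s1-c>s4; s2-a>s4; s2-b>s3; s2-c>s3; s3-a>s5; s3-b>s6; s3-c>s6; s4-a>s6; s4-b>s5; s4-c>s5; s5-a>s6; s5-b>s6; s5-c>s6; s6-a>s6; s6-b>s6; s6-c>s6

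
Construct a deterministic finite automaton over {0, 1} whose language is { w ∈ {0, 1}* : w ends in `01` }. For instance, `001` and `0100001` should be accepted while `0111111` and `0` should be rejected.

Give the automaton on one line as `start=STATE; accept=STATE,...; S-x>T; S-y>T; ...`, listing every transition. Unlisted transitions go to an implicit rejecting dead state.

start=S0; accept=S2; S0-0>S1; S0-1>S0; S1-0>S1; S1-1>S2; S2-0>S1; S2-1>S0

Remember how much of `01` the current input suffix matches. State S0 means no match yet; S1 means the last symbol is `0`; S2 means the last 2 symbols are `01`. Only S2 accepts. On a mismatch, fall back to the longest proper suffix that is still a prefix of `01`.
        0   1  
>  S0   S1  S0 
   S1   S1  S2 
 * S2   S1  S0 
(> = start, * = accepting)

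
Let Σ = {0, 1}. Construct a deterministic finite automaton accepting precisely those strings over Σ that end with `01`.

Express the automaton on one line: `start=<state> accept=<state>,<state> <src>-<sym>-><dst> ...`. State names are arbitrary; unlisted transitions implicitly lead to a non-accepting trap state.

start=S0 accept=S2 S0-0->S1 S0-1->S0 S1-0->S1 S1-1->S2 S2-0->S1 S2-1->S0

Remember how much of `01` the current input suffix matches. State S0 means no match yet; S1 means the last symbol is `0`; S2 means the last 2 symbols are `01`. Only S2 accepts. On a mismatch, fall back to the longest proper suffix that is still a prefix of `01`.
        0   1  
>  S0   S1  S0 
   S1   S1  S2 
 * S2   S1  S0 
(> = start, * = accepting)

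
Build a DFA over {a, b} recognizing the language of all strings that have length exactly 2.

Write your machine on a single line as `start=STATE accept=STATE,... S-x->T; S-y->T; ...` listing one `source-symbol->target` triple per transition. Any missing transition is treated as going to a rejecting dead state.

Count input length up to 3: every symbol moves from S0 toward S3, which means 'more than 2' and absorbs. Accept from {S2}.
With 4 states:
        a   b  
>  S0   S1  S1 
   S1   S2  S2 
 * S2   S3  S3 
   S3   S3  S3 
(> = start, * = accepting)

start=S0; accept=S2; S0-a->S1; S0-b->S1; S1-a->S2; S1-b->S2; S2-a->S3; S2-b->S3; S3-a->S3; S3-b->S3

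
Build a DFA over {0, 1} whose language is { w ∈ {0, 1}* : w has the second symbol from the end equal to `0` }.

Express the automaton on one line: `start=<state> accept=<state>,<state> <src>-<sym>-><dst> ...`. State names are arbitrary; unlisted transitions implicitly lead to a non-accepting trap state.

start=q0 accept=q3,q4 q0-0->q1 q0-1->q2 q1-0->q3 q1-1->q4 q2-0->q5 q2-1->q6 q3-0->q3 q3-1->q4 q4-0->q5 q4-1->q6 q5-0->q3 q5-1->q4 q6-0->q5 q6-1->q6

A DFA must remember the last 2 symbols (since which symbol is second-to-last isn't known until the input ends). Use one state per possible window of the last ≤2 symbols; accept from those whose window starts with `0`.
A 7-state machine:
        0   1  
>  q0   q1  q2 
   q1   q3  q4 
   q2   q5  q6 
 * q3   q3  q4 
 * q4   q5  q6 
   q5   q3  q4 
   q6   q5  q6 
(> = start, * = accepting)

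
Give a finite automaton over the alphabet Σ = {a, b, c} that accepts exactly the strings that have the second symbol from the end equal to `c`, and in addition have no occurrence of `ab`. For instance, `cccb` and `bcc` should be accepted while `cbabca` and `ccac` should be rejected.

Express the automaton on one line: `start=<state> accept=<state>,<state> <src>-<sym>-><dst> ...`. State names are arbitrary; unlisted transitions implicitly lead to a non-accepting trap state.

start=q0 accept=q10,q11,q12 q0-a->q1 q0-b->q2 q0-c->q3 q1-a->q4 q1-b->q5 q1-c->q6 q2-a->q7 q2-b->q8 q2-c->q9 q3-a->q10 q3-b->q11 q3-c->q12 q4-a->q4 q4-b->q5 q4-c->q6 q5-a->q13 q5-b->q14 q5-c->q15 q6-a->q10 q6-b->q11 q6-c->q12 q7-a->q4 q7-b->q5 q7-c->q6 q8-a->q7 q8-b->q8 q8-c->q9 q9-a->q10 q9-b->q11 q9-c->q12 q10-a->q4 q10-b->q5 q10-c->q6 q11-a->q7 q11-b->q8 q11-c->q9 q12-a->q10 q12-b->q11 q12-c->q12 q13-a->q16 q13-b->q5 q13-c->q17 q14-a->q13 q14-b->q14 q14-c->q15 q15-a->q18 q15-b->q19 q15-c->q20 q16-a->q16 q16-b->q5 q16-c->q17 q17-a->q18 q17-b->q19 q17-c->q20 q18-a->q16 q18-b->q5 q18-c->q17 q19-a->q13 q19-b->q14 q19-c->q15 q20-a->q18 q20-b->q19 q20-c->q20

Handle the two conditions separately and then intersect. One (13 states) tracks the last 2 symbols read; the other (3 states) tracks partial matches of the forbidden pattern `ab`. Each combined state is a pair, one component from each; accept when both components accept.
A 21-state machine:
          a    b    c  
>  q0     q1   q2   q3 
   q1     q4   q5   q6 
   q2     q7   q8   q9 
   q3    q10  q11  q12 
   q4     q4   q5   q6 
   q5    q13  q14  q15 
   q6    q10  q11  q12 
   q7     q4   q5   q6 
   q8     q7   q8   q9 
   q9    q10  q11  q12 
 * q10    q4   q5   q6 
 * q11    q7   q8   q9 
 * q12   q10  q11  q12 
   q13   q16   q5  q17 
   q14   q13  q14  q15 
   q15   q18  q19  q20 
   q16   q16   q5  q17 
   q17   q18  q19  q20 
   q18   q16   q5  q17 
   q19   q13  q14  q15 
   q20   q18  q19  q20 
(> = start, * = accepting)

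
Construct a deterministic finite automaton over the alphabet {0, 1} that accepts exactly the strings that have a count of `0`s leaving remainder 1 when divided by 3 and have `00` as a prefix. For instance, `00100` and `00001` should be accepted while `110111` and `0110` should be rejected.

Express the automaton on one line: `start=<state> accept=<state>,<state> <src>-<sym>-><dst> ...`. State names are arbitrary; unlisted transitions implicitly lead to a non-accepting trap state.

Handle the two conditions separately and then intersect. The first has 3 states tracking the count of `0`s modulo 3; the second has 4 states tracking whether the input so far still matches the prefix `00`. A product state is a pair (one from each), accepting exactly when both do.
With 8 states:
        0   1  
>  s0   s1  s2 
   s1   s3  s4 
   s2   s4  s2 
   s3   s5  s3 
   s4   s6  s4 
   s5   s7  s5 
   s6   s2  s6 
 * s7   s3  s7 
(> = start, * = accepting)

start=s0 accept=s7 s0-0->s1 s0-1->s2 s1-0->s3 s1-1->s4 s2-0->s4 s2-1->s2 s3-0->s5 s3-1->s3 s4-0->s6 s4-1->s4 s5-0->s7 s5-1->s5 s6-0->s2 s6-1->s6 s7-0->s3 s7-1->s7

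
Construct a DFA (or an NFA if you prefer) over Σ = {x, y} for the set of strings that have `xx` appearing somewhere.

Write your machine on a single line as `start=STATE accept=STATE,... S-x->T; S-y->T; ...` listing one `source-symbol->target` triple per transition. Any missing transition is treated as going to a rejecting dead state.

Track how much of `xx` has been matched so far: state q0 is no progress, q2 is the absorbing accept state reached once `xx` has occurred. Intermediate states record partial matches; on a mismatch, fall back to the longest reusable overlap.
With 3 states:
        x   y  
>  q0   q1  q0 
   q1   q2  q0 
 * q2   q2  q2 
(> = start, * = accepting)

start=q0; accept=q2; q0-x->q1; q0-y->q0; q1-x->q2; q1-y->q0; q2-x->q2; q2-y->q2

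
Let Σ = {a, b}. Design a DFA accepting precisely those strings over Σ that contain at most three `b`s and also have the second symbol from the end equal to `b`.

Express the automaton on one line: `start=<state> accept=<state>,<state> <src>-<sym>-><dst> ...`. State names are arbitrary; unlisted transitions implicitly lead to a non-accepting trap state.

Run two small machines in parallel and take their product. The first has 5 states tracking the count of `b`s, saturating at 4; the second has 7 states tracking the last 2 symbols read. A product state is a pair (one from each), accepting exactly when both do.
19 states suffice.
          a    b  
>  q0     q1   q2 
   q1     q3   q4 
   q2     q5   q6 
   q3     q3   q4 
   q4     q5   q6 
 * q5     q7   q8 
 * q6     q9  q10 
   q7     q7   q8 
   q8     q9  q10 
 * q9    q11  q12 
 * q10   q13  q14 
   q11   q11  q12 
   q12   q13  q14 
 * q13   q15  q16 
   q14   q17  q14 
   q15   q15  q16 
   q16   q17  q14 
   q17   q18  q16 
   q18   q18  q16 
(> = start, * = accepting)

start=q0 accept=q5,q6,q9,q10,q13 q0-a->q1 q0-b->q2 q1-a->q3 q1-b->q4 q2-a->q5 q2-b->q6 q3-a->q3 q3-b->q4 q4-a->q5 q4-b->q6 q5-a->q7 q5-b->q8 q6-a->q9 q6-b->q10 q7-a->q7 q7-b->q8 q8-a->q9 q8-b->q10 q9-a->q11 q9-b->q12 q10-a->q13 q10-b->q14 q11-a->q11 q11-b->q12 q12-a->q13 q12-b->q14 q13-a->q15 q13-b->q16 q14-a->q17 q14-b->q14 q15-a->q15 q15-b->q16 q16-a->q17 q16-b->q14 q17-a->q18 q17-b->q16 q18-a->q18 q18-b->q16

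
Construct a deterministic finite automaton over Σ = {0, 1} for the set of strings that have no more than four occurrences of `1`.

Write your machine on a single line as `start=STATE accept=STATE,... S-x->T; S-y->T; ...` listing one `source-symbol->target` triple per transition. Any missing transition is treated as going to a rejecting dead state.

Count `1`s, saturating at 5: states q0 through q4 mean 0 through 4 `1`s seen; q5 means more than 4. Each `1` increments (capped at q5); other symbols loop. Accept from {q0, q1, q2, q3, q4}.
6 states suffice.
        0   1  
>* q0   q0  q1 
 * q1   q1  q2 
 * q2   q2  q3 
 * q3   q3  q4 
 * q4   q4  q5 
   q5   q5  q5 
(> = start, * = accepting)

start=q0; accept=q0,q1,q2,q3,q4; q0-0->q0; q0-1->q1; q1-0->q1; q1-1->q2; q2-0->q2; q2-1->q3; q3-0->q3; q3-1->q4; q4-0->q4; q4-1->q5; q5-0->q5; q5-1->q5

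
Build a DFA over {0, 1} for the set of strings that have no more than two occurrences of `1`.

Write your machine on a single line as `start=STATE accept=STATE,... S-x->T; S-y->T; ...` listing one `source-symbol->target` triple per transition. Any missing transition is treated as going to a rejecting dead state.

Only the number of `1`s matters, and only up to 3. Make a chain q0 → q1 → q2 → q3 advanced by each `1` (with q3 absorbing); every other symbol self-loops. The accepting set is {q0, q1, q2}.
With 4 states:
        0   1  
>* q0   q0  q1 
 * q1   q1  q2 
 * q2   q2  q3 
   q3   q3  q3 
(> = start, * = accepting)

start=q0; accept=q0,q1,q2; q0-0->q0; q0-1->q1; q1-0->q1; q1-1->q2; q2-0->q2; q2-1->q3; q3-0->q3; q3-1->q3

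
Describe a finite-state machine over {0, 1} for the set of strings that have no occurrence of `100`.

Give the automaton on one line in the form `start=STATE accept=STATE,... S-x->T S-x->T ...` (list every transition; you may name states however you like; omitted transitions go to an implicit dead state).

start=s0 accept=s0,s1,s2 s0-0->s0 s0-1->s1 s1-0->s2 s1-1->s1 s2-0->s3 s2-1->s1 s3-0->s3 s3-1->s3

Track partial matches of the forbidden pattern `100`. State s3 is a dead state reached once `100` has occurred; every other state accepts. s0 means no part of `100` is currently matched.
A 4-state machine:
        0   1  
>* s0   s0  s1 
 * s1   s2  s1 
 * s2   s3  s1 
   s3   s3  s3 
(> = start, * = accepting)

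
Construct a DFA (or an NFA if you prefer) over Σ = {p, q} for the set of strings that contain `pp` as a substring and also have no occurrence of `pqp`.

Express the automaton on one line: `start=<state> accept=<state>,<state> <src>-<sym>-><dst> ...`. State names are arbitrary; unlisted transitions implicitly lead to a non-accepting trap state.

start=A accept=C,E,H A-p->B A-q->A B-p->C B-q->D C-p->C C-q->E D-p->F D-q->A E-p->G E-q->H F-p->G F-q->I G-p->G G-q->G H-p->C H-q->H I-p->F I-q->I

Build one automaton per condition and run them in lockstep. The first has 3 states tracking whether and how much of `pp` has been seen; the second has 4 states tracking partial matches of the forbidden pattern `pqp`. A product state is a pair (one from each), accepting exactly when both do.
       p  q 
>  A   B  A 
   B   C  D 
 * C   C  E 
   D   F  A 
 * E   G  H 
   F   G  I 
   G   G  G 
 * H   C  H 
   I   F  I 
(> = start, * = accepting)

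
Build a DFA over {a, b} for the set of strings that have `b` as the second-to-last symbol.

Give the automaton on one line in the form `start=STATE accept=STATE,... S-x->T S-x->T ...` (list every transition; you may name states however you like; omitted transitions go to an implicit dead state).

start=s0 accept=s5,s6 s0-a->s1 s0-b->s2 s1-a->s3 s1-b->s4 s2-a->s5 s2-b->s6 s3-a->s3 s3-b->s4 s4-a->s5 s4-b->s6 s5-a->s3 s5-b->s4 s6-a->s5 s6-b->s6

Because acceptance depends on a position counted from the end, the machine has to buffer the most recent 2 symbols. Make each state the string of the last up-to-2 symbols read; on input `x` shift the window left and append `x`. Accept when the buffered window has length 2 and begins with `b`.
        a   b  
>  s0   s1  s2 
   s1   s3  s4 
   s2   s5  s6 
   s3   s3  s4 
   s4   s5  s6 
 * s5   s3  s4 
 * s6   s5  s6 
(> = start, * = accepting)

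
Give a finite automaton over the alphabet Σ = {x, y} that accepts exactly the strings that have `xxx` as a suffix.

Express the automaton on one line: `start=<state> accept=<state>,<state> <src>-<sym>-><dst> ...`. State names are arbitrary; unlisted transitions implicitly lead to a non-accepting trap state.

start=q0 accept=q3 q0-x->q1 q0-y->q0 q1-x->q2 q1-y->q0 q2-x->q3 q2-y->q0 q3-x->q3 q3-y->q0

Let each state record the length of the longest suffix of the input read so far that is also a prefix of `xxx`. q1 means the last symbol is `x`; q2 means the last 2 symbols are `xx`; q3 means the last 3 symbols are `xxx`. Accept only at q3, where the string currently ends in `xxx`.
        x   y  
>  q0   q1  q0 
   q1   q2  q0 
   q2   q3  q0 
 * q3   q3  q0 
(> = start, * = accepting)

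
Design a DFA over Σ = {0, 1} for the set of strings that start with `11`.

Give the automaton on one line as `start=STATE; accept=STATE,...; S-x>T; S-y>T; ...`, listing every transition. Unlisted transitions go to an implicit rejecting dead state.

start=S0; accept=S2; S0-0>S3; S0-1>S1; S1-0>S3; S1-1>S2; S2-0>S2; S2-1>S2; S3-0>S3; S3-1>S3

Walk along `11` while the input agrees: from S0 take `1` to S1, and so on. Any deviation drops to the rejecting sink S3. Once S2 is reached the prefix is confirmed and every continuation is accepted.
With 4 states:
        0   1  
>  S0   S3  S1 
   S1   S3  S2 
 * S2   S2  S2 
   S3   S3  S3 
(> = start, * = accepting)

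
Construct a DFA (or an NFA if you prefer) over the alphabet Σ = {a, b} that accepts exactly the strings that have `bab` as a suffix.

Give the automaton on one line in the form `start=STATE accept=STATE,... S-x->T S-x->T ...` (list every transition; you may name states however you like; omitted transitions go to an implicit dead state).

Remember how much of `bab` the current input suffix matches. State s0 means no match yet; s1 means the last symbol is `b`; s2 means the last 2 symbols are `ba`; s3 means the last 3 symbols are `bab`. Only s3 accepts. On a mismatch, fall back to the longest proper suffix that is still a prefix of `bab`.
4 states suffice.
        a   b  
>  s0   s0  s1 
   s1   s2  s1 
   s2   s0  s3 
 * s3   s2  s1 
(> = start, * = accepting)

start=s0 accept=s3 s0-a->s0 s0-b->s1 s1-a->s2 s1-b->s1 s2-a->s0 s2-b->s3 s3-a->s2 s3-b->s1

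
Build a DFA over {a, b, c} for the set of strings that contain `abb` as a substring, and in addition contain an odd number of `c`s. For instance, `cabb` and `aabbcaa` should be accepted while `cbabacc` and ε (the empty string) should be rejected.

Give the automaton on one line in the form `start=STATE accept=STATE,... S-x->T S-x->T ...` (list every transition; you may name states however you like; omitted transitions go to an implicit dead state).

start=q0 accept=q7 q0-a->q1 q0-b->q0 q0-c->q2 q1-a->q1 q1-b->q3 q1-c->q2 q2-a->q4 q2-b->q2 q2-c->q0 q3-a->q1 q3-b->q5 q3-c->q2 q4-a->q4 q4-b->q6 q4-c->q0 q5-a->q5 q5-b->q5 q5-c->q7 q6-a->q4 q6-b->q7 q6-c->q0 q7-a->q7 q7-b->q7 q7-c->q5

Handle the two conditions separately and then intersect. The first has 4 states tracking whether and how much of `abb` has been seen; the second has 2 states tracking the count of `c`s modulo 2. A product state is a pair (one from each), accepting exactly when both do.
        a   b   c  
>  q0   q1  q0  q2 
   q1   q1  q3  q2 
   q2   q4  q2  q0 
   q3   q1  q5  q2 
   q4   q4  q6  q0 
   q5   q5  q5  q7 
   q6   q4  q7  q0 
 * q7   q7  q7  q5 
(> = start, * = accepting)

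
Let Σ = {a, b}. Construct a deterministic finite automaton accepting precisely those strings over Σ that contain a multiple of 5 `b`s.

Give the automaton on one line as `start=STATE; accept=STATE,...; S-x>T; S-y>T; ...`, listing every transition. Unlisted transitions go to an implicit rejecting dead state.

The only thing that matters is how many `b`s have appeared, reduced mod 5. Use one state per residue: q0 for 0, …, q4 for 4. Reading `b` moves to the next residue; anything else stays put. q0 is accepting.
        a   b  
>* q0   q0  q1 
   q1   q1  q2 
   q2   q2  q3 
   q3   q3  q4 
   q4   q4  q0 
(> = start, * = accepting)

start=q0; accept=q0; q0-a>q0; q0-b>q1; q1-a>q1; q1-b>q2; q2-a>q2; q2-b>q3; q3-a>q3; q3-b>q4; q4-a>q4; q4-b>q0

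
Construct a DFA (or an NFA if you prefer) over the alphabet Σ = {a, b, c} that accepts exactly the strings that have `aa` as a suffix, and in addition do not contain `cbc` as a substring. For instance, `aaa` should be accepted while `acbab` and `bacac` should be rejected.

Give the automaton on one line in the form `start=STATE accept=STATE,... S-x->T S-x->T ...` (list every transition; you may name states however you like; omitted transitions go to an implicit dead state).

Build one automaton per condition and run them in lockstep. The first has 3 states tracking how much of the suffix `aa` has currently been matched; the second has 4 states tracking partial matches of the forbidden pattern `cbc`. A product state is a pair (one from each), accepting exactly when both do.
8 states suffice.
        a   b   c  
>  S0   S1  S0  S2 
   S1   S3  S0  S2 
   S2   S1  S4  S2 
 * S3   S3  S0  S2 
   S4   S1  S0  S5 
   S5   S6  S5  S5 
   S6   S7  S5  S5 
   S7   S7  S5  S5 
(> = start, * = accepting)

start=S0 accept=S3 S0-a->S1 S0-b->S0 S0-c->S2 S1-a->S3 S1-b->S0 S1-c->S2 S2-a->S1 S2-b->S4 S2-c->S2 S3-a->S3 S3-b->S0 S3-c->S2 S4-a->S1 S4-b->S0 S4-c->S5 S5-a->S6 S5-b->S5 S5-c->S5 S6-a->S7 S6-b->S5 S6-c->S5 S7-a->S7 S7-b->S5 S7-c->S5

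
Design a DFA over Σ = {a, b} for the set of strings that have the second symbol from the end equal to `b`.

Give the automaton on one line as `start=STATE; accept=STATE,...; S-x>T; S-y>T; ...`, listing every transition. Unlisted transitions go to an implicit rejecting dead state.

start=s0; accept=s5,s6; s0-a>s1; s0-b>s2; s1-a>s3; s1-b>s4; s2-a>s5; s2-b>s6; s3-a>s3; s3-b>s4; s4-a>s5; s4-b>s6; s5-a>s3; s5-b>s4; s6-a>s5; s6-b>s6

Because acceptance depends on a position counted from the end, the machine has to buffer the most recent 2 symbols. Make each state the string of the last up-to-2 symbols read; on input `x` shift the window left and append `x`. Accept when the buffered window has length 2 and begins with `b`.
        a   b  
>  s0   s1  s2 
   s1   s3  s4 
   s2   s5  s6 
   s3   s3  s4 
   s4   s5  s6 
 * s5   s3  s4 
 * s6   s5  s6 
(> = start, * = accepting)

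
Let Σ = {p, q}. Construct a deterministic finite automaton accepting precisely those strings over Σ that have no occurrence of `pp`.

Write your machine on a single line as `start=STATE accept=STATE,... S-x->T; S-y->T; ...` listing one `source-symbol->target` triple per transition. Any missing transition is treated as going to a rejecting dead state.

This is the complement of 'contains `pp`'. Use the same substring-matching states — A through C holding how much of `pp` has just been matched — but flip the accepting set: everything except the trap C accepts.
3 states suffice.
       p  q 
>* A   B  A 
 * B   C  A 
   C   C  C 
(> = start, * = accepting)

start=A; accept=A,B; A-p->B; A-q->A; B-p->C; B-q->A; C-p->C; C-q->C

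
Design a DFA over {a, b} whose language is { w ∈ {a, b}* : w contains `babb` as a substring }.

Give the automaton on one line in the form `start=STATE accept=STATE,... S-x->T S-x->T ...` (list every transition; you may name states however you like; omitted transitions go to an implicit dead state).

States q0..q3 record the length of the longest prefix of `babb` that matches the current input suffix. Reaching q4 means `babb` has been seen, and we stay there forever. Accept from q4.
A 5-state machine:
        a   b  
>  q0   q0  q1 
   q1   q2  q1 
   q2   q0  q3 
   q3   q2  q4 
 * q4   q4  q4 
(> = start, * = accepting)

start=q0 accept=q4 q0-a->q0 q0-b->q1 q1-a->q2 q1-b->q1 q2-a->q0 q2-b->q3 q3-a->q2 q3-b->q4 q4-a->q4 q4-b->q4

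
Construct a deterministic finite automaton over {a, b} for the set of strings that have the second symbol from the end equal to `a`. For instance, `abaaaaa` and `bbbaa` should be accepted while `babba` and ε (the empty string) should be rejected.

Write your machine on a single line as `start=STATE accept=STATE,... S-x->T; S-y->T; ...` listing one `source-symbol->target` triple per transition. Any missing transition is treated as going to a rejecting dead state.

start=q0; accept=q3,q4; q0-a->q1; q0-b->q2; q1-a->q3; q1-b->q4; q2-a->q5; q2-b->q6; q3-a->q3; q3-b->q4; q4-a->q5; q4-b->q6; q5-a->q3; q5-b->q4; q6-a->q5; q6-b->q6

A DFA must remember the last 2 symbols (since which symbol is second-to-last isn't known until the input ends). Use one state per possible window of the last ≤2 symbols; accept from those whose window starts with `a`.
7 states suffice.
        a   b  
>  q0   q1  q2 
   q1   q3  q4 
   q2   q5  q6 
 * q3   q3  q4 
 * q4   q5  q6 
   q5   q3  q4 
   q6   q5  q6 
(> = start, * = accepting)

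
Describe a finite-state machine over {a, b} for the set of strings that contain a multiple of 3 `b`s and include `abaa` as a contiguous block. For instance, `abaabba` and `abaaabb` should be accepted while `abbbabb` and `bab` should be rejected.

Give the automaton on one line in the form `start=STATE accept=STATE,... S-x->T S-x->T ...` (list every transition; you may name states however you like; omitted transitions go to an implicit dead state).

start=s0 accept=s14 s0-a->s1 s0-b->s2 s1-a->s1 s1-b->s3 s2-a->s4 s2-b->s5 s3-a->s6 s3-b->s5 s4-a->s4 s4-b->s7 s5-a->s8 s5-b->s0 s6-a->s9 s6-b->s7 s7-a->s10 s7-b->s0 s8-a->s8 s8-b->s11 s9-a->s9 s9-b->s12 s10-a->s12 s10-b->s11 s11-a->s13 s11-b->s2 s12-a->s12 s12-b->s14 s13-a->s14 s13-b->s3 s14-a->s14 s14-b->s9

Run two small machines in parallel and take their product. One (3 states) tracks the count of `b`s modulo 3; the other (5 states) tracks whether and how much of `abaa` has been seen. Each combined state is a pair, one component from each; accept when both components accept.
          a    b  
>  s0     s1   s2 
   s1     s1   s3 
   s2     s4   s5 
   s3     s6   s5 
   s4     s4   s7 
   s5     s8   s0 
   s6     s9   s7 
   s7    s10   s0 
   s8     s8  s11 
   s9     s9  s12 
   s10   s12  s11 
   s11   s13   s2 
   s12   s12  s14 
   s13   s14   s3 
 * s14   s14   s9 
(> = start, * = accepting)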